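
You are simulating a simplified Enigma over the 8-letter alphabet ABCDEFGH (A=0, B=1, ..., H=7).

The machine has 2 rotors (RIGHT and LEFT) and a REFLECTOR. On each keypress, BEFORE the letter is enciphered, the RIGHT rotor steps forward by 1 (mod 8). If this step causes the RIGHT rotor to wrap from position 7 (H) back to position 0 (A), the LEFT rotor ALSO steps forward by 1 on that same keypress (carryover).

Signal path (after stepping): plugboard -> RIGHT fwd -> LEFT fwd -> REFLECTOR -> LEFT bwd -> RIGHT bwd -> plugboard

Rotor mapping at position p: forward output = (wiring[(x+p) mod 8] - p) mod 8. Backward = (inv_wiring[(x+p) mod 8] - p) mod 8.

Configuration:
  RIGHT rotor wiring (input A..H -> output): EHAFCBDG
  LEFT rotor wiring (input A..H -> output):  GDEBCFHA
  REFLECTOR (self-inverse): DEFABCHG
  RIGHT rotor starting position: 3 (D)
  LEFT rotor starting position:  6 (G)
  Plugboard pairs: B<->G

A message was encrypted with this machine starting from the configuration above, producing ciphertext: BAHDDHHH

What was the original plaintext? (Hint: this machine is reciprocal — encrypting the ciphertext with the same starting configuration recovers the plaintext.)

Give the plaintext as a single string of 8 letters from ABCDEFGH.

Char 1 ('B'): step: R->4, L=6; B->plug->G->R->E->L->G->refl->H->L'->H->R'->C->plug->C
Char 2 ('A'): step: R->5, L=6; A->plug->A->R->E->L->G->refl->H->L'->H->R'->D->plug->D
Char 3 ('H'): step: R->6, L=6; H->plug->H->R->D->L->F->refl->C->L'->B->R'->D->plug->D
Char 4 ('D'): step: R->7, L=6; D->plug->D->R->B->L->C->refl->F->L'->D->R'->F->plug->F
Char 5 ('D'): step: R->0, L->7 (L advanced); D->plug->D->R->F->L->D->refl->A->L'->H->R'->B->plug->G
Char 6 ('H'): step: R->1, L=7; H->plug->H->R->D->L->F->refl->C->L'->E->R'->C->plug->C
Char 7 ('H'): step: R->2, L=7; H->plug->H->R->F->L->D->refl->A->L'->H->R'->D->plug->D
Char 8 ('H'): step: R->3, L=7; H->plug->H->R->F->L->D->refl->A->L'->H->R'->B->plug->G

Answer: CDDFGCDG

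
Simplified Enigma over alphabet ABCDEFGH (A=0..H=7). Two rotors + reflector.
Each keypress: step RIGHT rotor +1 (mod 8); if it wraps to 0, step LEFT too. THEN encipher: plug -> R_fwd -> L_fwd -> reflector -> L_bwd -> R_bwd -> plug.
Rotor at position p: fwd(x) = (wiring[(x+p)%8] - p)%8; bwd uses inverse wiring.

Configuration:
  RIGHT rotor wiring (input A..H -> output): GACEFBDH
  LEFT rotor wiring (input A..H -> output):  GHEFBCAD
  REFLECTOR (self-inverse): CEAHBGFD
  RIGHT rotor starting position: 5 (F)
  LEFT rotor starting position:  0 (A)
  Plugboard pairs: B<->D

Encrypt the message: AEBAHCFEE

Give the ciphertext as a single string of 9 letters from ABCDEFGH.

Char 1 ('A'): step: R->6, L=0; A->plug->A->R->F->L->C->refl->A->L'->G->R'->F->plug->F
Char 2 ('E'): step: R->7, L=0; E->plug->E->R->F->L->C->refl->A->L'->G->R'->F->plug->F
Char 3 ('B'): step: R->0, L->1 (L advanced); B->plug->D->R->E->L->B->refl->E->L'->C->R'->C->plug->C
Char 4 ('A'): step: R->1, L=1; A->plug->A->R->H->L->F->refl->G->L'->A->R'->E->plug->E
Char 5 ('H'): step: R->2, L=1; H->plug->H->R->G->L->C->refl->A->L'->D->R'->C->plug->C
Char 6 ('C'): step: R->3, L=1; C->plug->C->R->G->L->C->refl->A->L'->D->R'->F->plug->F
Char 7 ('F'): step: R->4, L=1; F->plug->F->R->E->L->B->refl->E->L'->C->R'->E->plug->E
Char 8 ('E'): step: R->5, L=1; E->plug->E->R->D->L->A->refl->C->L'->G->R'->B->plug->D
Char 9 ('E'): step: R->6, L=1; E->plug->E->R->E->L->B->refl->E->L'->C->R'->D->plug->B

Answer: FFCECFEDB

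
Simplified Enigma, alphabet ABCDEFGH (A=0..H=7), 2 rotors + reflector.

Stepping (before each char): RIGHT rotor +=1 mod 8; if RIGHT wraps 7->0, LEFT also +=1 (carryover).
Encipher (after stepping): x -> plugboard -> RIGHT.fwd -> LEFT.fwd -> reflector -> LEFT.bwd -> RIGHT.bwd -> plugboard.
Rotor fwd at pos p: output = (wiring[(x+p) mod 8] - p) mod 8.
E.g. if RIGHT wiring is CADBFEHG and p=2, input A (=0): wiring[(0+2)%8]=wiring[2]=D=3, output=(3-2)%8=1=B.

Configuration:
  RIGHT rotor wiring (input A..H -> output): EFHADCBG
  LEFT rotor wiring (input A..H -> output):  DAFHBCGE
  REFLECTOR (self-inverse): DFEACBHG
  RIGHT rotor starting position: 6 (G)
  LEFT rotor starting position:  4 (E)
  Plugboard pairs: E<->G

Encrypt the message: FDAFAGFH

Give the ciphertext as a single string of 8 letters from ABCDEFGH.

Answer: GEEAHFEE

Derivation:
Char 1 ('F'): step: R->7, L=4; F->plug->F->R->E->L->H->refl->G->L'->B->R'->E->plug->G
Char 2 ('D'): step: R->0, L->5 (L advanced); D->plug->D->R->A->L->F->refl->B->L'->B->R'->G->plug->E
Char 3 ('A'): step: R->1, L=5; A->plug->A->R->E->L->D->refl->A->L'->F->R'->G->plug->E
Char 4 ('F'): step: R->2, L=5; F->plug->F->R->E->L->D->refl->A->L'->F->R'->A->plug->A
Char 5 ('A'): step: R->3, L=5; A->plug->A->R->F->L->A->refl->D->L'->E->R'->H->plug->H
Char 6 ('G'): step: R->4, L=5; G->plug->E->R->A->L->F->refl->B->L'->B->R'->F->plug->F
Char 7 ('F'): step: R->5, L=5; F->plug->F->R->C->L->H->refl->G->L'->D->R'->G->plug->E
Char 8 ('H'): step: R->6, L=5; H->plug->H->R->E->L->D->refl->A->L'->F->R'->G->plug->E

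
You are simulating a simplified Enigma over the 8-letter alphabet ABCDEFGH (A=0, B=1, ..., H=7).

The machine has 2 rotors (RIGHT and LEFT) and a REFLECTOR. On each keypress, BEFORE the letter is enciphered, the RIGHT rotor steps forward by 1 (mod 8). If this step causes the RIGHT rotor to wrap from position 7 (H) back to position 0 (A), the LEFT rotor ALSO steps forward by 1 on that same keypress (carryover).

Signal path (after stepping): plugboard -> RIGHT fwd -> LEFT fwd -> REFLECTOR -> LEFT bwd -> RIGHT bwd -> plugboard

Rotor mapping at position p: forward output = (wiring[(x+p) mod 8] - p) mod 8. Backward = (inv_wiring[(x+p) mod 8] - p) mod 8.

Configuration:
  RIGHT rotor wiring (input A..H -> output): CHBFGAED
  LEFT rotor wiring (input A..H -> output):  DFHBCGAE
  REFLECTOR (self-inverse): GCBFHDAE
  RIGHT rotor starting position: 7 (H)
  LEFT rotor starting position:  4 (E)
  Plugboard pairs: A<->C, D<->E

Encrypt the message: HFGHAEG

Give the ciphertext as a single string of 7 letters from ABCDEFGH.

Answer: GAHCGGB

Derivation:
Char 1 ('H'): step: R->0, L->5 (L advanced); H->plug->H->R->D->L->G->refl->A->L'->E->R'->G->plug->G
Char 2 ('F'): step: R->1, L=5; F->plug->F->R->D->L->G->refl->A->L'->E->R'->C->plug->A
Char 3 ('G'): step: R->2, L=5; G->plug->G->R->A->L->B->refl->C->L'->F->R'->H->plug->H
Char 4 ('H'): step: R->3, L=5; H->plug->H->R->G->L->E->refl->H->L'->C->R'->A->plug->C
Char 5 ('A'): step: R->4, L=5; A->plug->C->R->A->L->B->refl->C->L'->F->R'->G->plug->G
Char 6 ('E'): step: R->5, L=5; E->plug->D->R->F->L->C->refl->B->L'->A->R'->G->plug->G
Char 7 ('G'): step: R->6, L=5; G->plug->G->R->A->L->B->refl->C->L'->F->R'->B->plug->B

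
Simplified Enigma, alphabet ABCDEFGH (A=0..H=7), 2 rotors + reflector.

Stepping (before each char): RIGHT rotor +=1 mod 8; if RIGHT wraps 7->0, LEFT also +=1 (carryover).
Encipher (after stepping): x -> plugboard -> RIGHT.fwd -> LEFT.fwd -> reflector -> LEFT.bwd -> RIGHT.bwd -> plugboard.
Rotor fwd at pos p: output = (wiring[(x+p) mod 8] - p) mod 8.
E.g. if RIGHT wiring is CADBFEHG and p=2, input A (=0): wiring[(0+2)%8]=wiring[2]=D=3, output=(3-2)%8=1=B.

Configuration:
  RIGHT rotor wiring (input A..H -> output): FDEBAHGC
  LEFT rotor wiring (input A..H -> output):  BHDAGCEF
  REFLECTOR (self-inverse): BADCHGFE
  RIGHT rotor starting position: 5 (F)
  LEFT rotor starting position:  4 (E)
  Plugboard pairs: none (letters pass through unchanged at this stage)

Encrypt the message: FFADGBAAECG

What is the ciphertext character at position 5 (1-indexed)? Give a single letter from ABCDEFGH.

Char 1 ('F'): step: R->6, L=4; F->plug->F->R->D->L->B->refl->A->L'->C->R'->G->plug->G
Char 2 ('F'): step: R->7, L=4; F->plug->F->R->B->L->G->refl->F->L'->E->R'->C->plug->C
Char 3 ('A'): step: R->0, L->5 (L advanced); A->plug->A->R->F->L->G->refl->F->L'->A->R'->E->plug->E
Char 4 ('D'): step: R->1, L=5; D->plug->D->R->H->L->B->refl->A->L'->C->R'->A->plug->A
Char 5 ('G'): step: R->2, L=5; G->plug->G->R->D->L->E->refl->H->L'->B->R'->H->plug->H

H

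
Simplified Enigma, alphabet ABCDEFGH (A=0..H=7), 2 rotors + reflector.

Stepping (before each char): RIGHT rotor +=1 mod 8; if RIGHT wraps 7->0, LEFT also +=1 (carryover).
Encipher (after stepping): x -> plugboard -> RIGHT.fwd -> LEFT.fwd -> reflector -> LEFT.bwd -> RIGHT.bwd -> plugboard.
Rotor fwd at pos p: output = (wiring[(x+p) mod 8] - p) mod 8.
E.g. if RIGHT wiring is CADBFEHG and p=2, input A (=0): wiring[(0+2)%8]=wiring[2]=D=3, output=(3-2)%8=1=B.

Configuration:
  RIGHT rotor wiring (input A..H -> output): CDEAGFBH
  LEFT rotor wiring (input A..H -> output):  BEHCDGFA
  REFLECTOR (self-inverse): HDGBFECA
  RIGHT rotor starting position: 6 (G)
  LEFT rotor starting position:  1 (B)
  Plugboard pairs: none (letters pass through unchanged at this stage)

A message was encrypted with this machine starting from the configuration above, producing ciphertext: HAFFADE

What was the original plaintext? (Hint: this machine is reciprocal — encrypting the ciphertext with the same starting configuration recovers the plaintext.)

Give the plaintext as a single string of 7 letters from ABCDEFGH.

Answer: ACBEFGH

Derivation:
Char 1 ('H'): step: R->7, L=1; H->plug->H->R->C->L->B->refl->D->L'->A->R'->A->plug->A
Char 2 ('A'): step: R->0, L->2 (L advanced); A->plug->A->R->C->L->B->refl->D->L'->E->R'->C->plug->C
Char 3 ('F'): step: R->1, L=2; F->plug->F->R->A->L->F->refl->E->L'->D->R'->B->plug->B
Char 4 ('F'): step: R->2, L=2; F->plug->F->R->F->L->G->refl->C->L'->H->R'->E->plug->E
Char 5 ('A'): step: R->3, L=2; A->plug->A->R->F->L->G->refl->C->L'->H->R'->F->plug->F
Char 6 ('D'): step: R->4, L=2; D->plug->D->R->D->L->E->refl->F->L'->A->R'->G->plug->G
Char 7 ('E'): step: R->5, L=2; E->plug->E->R->G->L->H->refl->A->L'->B->R'->H->plug->H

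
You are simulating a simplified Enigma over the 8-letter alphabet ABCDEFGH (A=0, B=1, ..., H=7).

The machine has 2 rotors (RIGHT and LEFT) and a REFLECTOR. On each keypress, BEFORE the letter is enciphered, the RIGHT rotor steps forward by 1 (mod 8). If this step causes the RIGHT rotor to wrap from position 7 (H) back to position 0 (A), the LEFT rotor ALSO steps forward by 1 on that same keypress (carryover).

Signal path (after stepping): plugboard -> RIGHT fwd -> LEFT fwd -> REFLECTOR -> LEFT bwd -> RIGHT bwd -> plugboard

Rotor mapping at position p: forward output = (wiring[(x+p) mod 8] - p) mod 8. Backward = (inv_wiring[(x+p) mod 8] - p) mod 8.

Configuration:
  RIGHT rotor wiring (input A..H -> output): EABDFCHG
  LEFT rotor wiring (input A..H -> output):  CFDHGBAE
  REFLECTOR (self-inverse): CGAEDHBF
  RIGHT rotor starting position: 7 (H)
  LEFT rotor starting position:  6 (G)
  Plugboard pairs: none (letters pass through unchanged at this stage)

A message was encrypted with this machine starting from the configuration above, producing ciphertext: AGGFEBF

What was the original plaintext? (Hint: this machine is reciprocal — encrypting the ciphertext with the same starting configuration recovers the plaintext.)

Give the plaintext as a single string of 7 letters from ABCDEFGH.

Char 1 ('A'): step: R->0, L->7 (L advanced); A->plug->A->R->E->L->A->refl->C->L'->G->R'->H->plug->H
Char 2 ('G'): step: R->1, L=7; G->plug->G->R->F->L->H->refl->F->L'->A->R'->B->plug->B
Char 3 ('G'): step: R->2, L=7; G->plug->G->R->C->L->G->refl->B->L'->H->R'->A->plug->A
Char 4 ('F'): step: R->3, L=7; F->plug->F->R->B->L->D->refl->E->L'->D->R'->E->plug->E
Char 5 ('E'): step: R->4, L=7; E->plug->E->R->A->L->F->refl->H->L'->F->R'->G->plug->G
Char 6 ('B'): step: R->5, L=7; B->plug->B->R->C->L->G->refl->B->L'->H->R'->D->plug->D
Char 7 ('F'): step: R->6, L=7; F->plug->F->R->F->L->H->refl->F->L'->A->R'->B->plug->B

Answer: HBAEGDB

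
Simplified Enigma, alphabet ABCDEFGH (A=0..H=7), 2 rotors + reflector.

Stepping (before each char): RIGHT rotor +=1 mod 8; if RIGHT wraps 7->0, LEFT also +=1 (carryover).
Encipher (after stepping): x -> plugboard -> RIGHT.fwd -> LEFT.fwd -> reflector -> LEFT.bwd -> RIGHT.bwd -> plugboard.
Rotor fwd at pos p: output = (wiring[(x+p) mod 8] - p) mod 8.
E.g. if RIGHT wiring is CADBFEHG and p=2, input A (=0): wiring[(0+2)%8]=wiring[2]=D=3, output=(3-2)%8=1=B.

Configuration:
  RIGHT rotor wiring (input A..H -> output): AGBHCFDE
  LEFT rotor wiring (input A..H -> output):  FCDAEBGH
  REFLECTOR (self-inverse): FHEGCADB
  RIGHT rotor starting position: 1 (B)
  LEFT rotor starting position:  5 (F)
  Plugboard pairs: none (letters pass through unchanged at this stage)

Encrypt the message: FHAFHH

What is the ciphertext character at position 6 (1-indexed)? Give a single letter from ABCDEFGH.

Char 1 ('F'): step: R->2, L=5; F->plug->F->R->C->L->C->refl->E->L'->A->R'->C->plug->C
Char 2 ('H'): step: R->3, L=5; H->plug->H->R->G->L->D->refl->G->L'->F->R'->F->plug->F
Char 3 ('A'): step: R->4, L=5; A->plug->A->R->G->L->D->refl->G->L'->F->R'->G->plug->G
Char 4 ('F'): step: R->5, L=5; F->plug->F->R->E->L->F->refl->A->L'->D->R'->D->plug->D
Char 5 ('H'): step: R->6, L=5; H->plug->H->R->H->L->H->refl->B->L'->B->R'->F->plug->F
Char 6 ('H'): step: R->7, L=5; H->plug->H->R->E->L->F->refl->A->L'->D->R'->F->plug->F

F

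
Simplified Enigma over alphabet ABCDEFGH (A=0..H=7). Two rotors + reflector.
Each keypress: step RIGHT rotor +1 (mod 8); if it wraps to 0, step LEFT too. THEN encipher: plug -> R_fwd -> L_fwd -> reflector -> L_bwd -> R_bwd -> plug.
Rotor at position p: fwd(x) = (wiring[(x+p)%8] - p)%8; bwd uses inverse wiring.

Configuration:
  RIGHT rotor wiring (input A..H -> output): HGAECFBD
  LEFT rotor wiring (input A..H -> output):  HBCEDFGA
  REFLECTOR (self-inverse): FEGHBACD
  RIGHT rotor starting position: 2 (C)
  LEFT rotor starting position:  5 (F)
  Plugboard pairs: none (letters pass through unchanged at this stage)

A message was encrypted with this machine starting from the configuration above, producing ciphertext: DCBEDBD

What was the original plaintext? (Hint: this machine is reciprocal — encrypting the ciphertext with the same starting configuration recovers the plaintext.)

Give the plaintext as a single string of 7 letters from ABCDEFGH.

Answer: CHEFACA

Derivation:
Char 1 ('D'): step: R->3, L=5; D->plug->D->R->G->L->H->refl->D->L'->C->R'->C->plug->C
Char 2 ('C'): step: R->4, L=5; C->plug->C->R->F->L->F->refl->A->L'->A->R'->H->plug->H
Char 3 ('B'): step: R->5, L=5; B->plug->B->R->E->L->E->refl->B->L'->B->R'->E->plug->E
Char 4 ('E'): step: R->6, L=5; E->plug->E->R->C->L->D->refl->H->L'->G->R'->F->plug->F
Char 5 ('D'): step: R->7, L=5; D->plug->D->R->B->L->B->refl->E->L'->E->R'->A->plug->A
Char 6 ('B'): step: R->0, L->6 (L advanced); B->plug->B->R->G->L->F->refl->A->L'->A->R'->C->plug->C
Char 7 ('D'): step: R->1, L=6; D->plug->D->R->B->L->C->refl->G->L'->F->R'->A->plug->A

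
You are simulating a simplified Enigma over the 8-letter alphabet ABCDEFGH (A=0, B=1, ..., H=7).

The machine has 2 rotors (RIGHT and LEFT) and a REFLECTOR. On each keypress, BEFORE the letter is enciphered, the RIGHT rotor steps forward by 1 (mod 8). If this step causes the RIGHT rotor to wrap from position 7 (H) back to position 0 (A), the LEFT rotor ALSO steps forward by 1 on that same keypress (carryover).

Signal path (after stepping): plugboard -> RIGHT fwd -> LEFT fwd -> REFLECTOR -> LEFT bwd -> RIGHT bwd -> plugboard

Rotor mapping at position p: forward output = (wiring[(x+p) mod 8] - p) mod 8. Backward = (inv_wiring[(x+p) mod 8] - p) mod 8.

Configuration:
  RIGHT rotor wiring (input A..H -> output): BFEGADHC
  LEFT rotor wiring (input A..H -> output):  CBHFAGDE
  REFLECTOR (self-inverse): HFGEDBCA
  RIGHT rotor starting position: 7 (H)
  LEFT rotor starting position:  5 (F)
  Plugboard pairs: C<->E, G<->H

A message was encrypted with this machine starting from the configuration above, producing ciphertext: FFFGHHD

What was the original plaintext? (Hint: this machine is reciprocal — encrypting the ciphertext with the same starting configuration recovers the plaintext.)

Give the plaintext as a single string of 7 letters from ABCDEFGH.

Answer: GHBFAAG

Derivation:
Char 1 ('F'): step: R->0, L->6 (L advanced); F->plug->F->R->D->L->D->refl->E->L'->C->R'->H->plug->G
Char 2 ('F'): step: R->1, L=6; F->plug->F->R->G->L->C->refl->G->L'->B->R'->G->plug->H
Char 3 ('F'): step: R->2, L=6; F->plug->F->R->A->L->F->refl->B->L'->E->R'->B->plug->B
Char 4 ('G'): step: R->3, L=6; G->plug->H->R->B->L->G->refl->C->L'->G->R'->F->plug->F
Char 5 ('H'): step: R->4, L=6; H->plug->G->R->A->L->F->refl->B->L'->E->R'->A->plug->A
Char 6 ('H'): step: R->5, L=6; H->plug->G->R->B->L->G->refl->C->L'->G->R'->A->plug->A
Char 7 ('D'): step: R->6, L=6; D->plug->D->R->H->L->A->refl->H->L'->F->R'->H->plug->G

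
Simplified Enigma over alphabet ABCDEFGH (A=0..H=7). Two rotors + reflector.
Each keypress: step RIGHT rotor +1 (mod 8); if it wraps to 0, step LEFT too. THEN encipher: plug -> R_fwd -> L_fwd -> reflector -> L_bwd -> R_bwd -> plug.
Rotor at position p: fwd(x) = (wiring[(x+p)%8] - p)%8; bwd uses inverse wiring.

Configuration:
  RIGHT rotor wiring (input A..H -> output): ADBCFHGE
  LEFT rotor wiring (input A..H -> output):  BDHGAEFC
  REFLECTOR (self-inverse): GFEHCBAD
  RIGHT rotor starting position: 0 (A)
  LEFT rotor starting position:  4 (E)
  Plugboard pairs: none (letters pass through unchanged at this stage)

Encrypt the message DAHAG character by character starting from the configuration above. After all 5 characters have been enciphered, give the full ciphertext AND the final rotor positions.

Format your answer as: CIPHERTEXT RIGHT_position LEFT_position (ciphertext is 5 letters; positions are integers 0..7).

Answer: ABFBE 5 4

Derivation:
Char 1 ('D'): step: R->1, L=4; D->plug->D->R->E->L->F->refl->B->L'->C->R'->A->plug->A
Char 2 ('A'): step: R->2, L=4; A->plug->A->R->H->L->C->refl->E->L'->A->R'->B->plug->B
Char 3 ('H'): step: R->3, L=4; H->plug->H->R->G->L->D->refl->H->L'->F->R'->F->plug->F
Char 4 ('A'): step: R->4, L=4; A->plug->A->R->B->L->A->refl->G->L'->D->R'->B->plug->B
Char 5 ('G'): step: R->5, L=4; G->plug->G->R->F->L->H->refl->D->L'->G->R'->E->plug->E
Final: ciphertext=ABFBE, RIGHT=5, LEFT=4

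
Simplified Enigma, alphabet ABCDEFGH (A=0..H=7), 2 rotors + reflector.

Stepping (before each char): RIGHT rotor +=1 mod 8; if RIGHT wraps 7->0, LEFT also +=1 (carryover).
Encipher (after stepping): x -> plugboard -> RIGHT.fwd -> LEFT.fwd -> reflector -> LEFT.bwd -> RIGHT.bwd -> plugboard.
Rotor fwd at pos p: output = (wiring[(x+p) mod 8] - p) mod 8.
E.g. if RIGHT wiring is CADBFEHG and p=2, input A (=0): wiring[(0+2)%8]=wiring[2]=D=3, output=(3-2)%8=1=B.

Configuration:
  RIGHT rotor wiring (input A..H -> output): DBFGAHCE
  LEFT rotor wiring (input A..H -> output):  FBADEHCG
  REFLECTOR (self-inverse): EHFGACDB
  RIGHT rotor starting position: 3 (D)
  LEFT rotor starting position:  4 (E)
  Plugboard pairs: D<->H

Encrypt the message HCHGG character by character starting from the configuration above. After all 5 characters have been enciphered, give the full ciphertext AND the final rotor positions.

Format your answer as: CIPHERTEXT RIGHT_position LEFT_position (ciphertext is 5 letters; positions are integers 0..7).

Char 1 ('H'): step: R->4, L=4; H->plug->D->R->A->L->A->refl->E->L'->G->R'->C->plug->C
Char 2 ('C'): step: R->5, L=4; C->plug->C->R->H->L->H->refl->B->L'->E->R'->E->plug->E
Char 3 ('H'): step: R->6, L=4; H->plug->D->R->D->L->C->refl->F->L'->F->R'->C->plug->C
Char 4 ('G'): step: R->7, L=4; G->plug->G->R->A->L->A->refl->E->L'->G->R'->D->plug->H
Char 5 ('G'): step: R->0, L->5 (L advanced); G->plug->G->R->C->L->B->refl->H->L'->H->R'->F->plug->F
Final: ciphertext=CECHF, RIGHT=0, LEFT=5

Answer: CECHF 0 5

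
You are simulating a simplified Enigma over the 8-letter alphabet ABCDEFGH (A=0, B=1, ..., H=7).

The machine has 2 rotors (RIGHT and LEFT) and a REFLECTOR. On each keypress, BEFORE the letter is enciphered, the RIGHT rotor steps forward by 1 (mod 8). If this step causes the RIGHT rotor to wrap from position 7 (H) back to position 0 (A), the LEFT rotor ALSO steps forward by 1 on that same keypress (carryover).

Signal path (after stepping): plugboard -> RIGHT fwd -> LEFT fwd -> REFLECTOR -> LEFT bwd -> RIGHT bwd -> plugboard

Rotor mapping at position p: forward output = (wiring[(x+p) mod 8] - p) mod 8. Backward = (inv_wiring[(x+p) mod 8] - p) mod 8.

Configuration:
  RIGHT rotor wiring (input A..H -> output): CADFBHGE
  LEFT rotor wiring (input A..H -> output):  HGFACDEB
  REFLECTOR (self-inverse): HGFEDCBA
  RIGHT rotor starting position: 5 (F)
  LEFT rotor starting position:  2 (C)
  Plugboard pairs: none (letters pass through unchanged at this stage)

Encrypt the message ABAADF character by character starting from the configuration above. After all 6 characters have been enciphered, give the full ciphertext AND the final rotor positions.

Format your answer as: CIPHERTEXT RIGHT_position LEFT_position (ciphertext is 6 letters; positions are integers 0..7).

Char 1 ('A'): step: R->6, L=2; A->plug->A->R->A->L->D->refl->E->L'->H->R'->F->plug->F
Char 2 ('B'): step: R->7, L=2; B->plug->B->R->D->L->B->refl->G->L'->B->R'->C->plug->C
Char 3 ('A'): step: R->0, L->3 (L advanced); A->plug->A->R->C->L->A->refl->H->L'->B->R'->E->plug->E
Char 4 ('A'): step: R->1, L=3; A->plug->A->R->H->L->C->refl->F->L'->A->R'->D->plug->D
Char 5 ('D'): step: R->2, L=3; D->plug->D->R->F->L->E->refl->D->L'->G->R'->H->plug->H
Char 6 ('F'): step: R->3, L=3; F->plug->F->R->H->L->C->refl->F->L'->A->R'->H->plug->H
Final: ciphertext=FCEDHH, RIGHT=3, LEFT=3

Answer: FCEDHH 3 3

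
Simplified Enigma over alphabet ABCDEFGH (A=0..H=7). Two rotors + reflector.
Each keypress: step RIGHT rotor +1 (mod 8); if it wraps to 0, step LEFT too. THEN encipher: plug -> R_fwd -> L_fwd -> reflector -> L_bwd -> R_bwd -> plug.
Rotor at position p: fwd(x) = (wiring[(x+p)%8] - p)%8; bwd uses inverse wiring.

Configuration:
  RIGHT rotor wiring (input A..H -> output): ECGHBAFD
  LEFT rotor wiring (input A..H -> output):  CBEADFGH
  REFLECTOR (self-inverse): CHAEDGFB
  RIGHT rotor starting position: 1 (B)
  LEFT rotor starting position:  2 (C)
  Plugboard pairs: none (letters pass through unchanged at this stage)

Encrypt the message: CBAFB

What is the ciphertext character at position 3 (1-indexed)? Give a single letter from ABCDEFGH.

Char 1 ('C'): step: R->2, L=2; C->plug->C->R->H->L->H->refl->B->L'->C->R'->G->plug->G
Char 2 ('B'): step: R->3, L=2; B->plug->B->R->G->L->A->refl->C->L'->A->R'->E->plug->E
Char 3 ('A'): step: R->4, L=2; A->plug->A->R->F->L->F->refl->G->L'->B->R'->C->plug->C

C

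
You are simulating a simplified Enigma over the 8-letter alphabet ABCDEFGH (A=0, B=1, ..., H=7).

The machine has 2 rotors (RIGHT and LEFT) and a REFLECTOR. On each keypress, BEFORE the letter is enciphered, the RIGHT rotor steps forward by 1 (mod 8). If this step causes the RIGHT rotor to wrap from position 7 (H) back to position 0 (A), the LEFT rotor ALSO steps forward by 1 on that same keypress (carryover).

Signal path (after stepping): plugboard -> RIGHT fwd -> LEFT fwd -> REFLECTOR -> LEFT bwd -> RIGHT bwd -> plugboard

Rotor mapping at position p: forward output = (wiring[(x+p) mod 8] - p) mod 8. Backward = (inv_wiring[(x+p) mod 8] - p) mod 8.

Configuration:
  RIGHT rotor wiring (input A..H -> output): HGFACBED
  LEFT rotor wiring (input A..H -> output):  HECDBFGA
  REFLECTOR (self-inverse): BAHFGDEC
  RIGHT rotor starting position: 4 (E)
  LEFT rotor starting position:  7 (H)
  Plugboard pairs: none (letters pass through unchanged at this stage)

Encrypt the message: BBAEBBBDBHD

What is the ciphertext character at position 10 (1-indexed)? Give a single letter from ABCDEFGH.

Char 1 ('B'): step: R->5, L=7; B->plug->B->R->H->L->H->refl->C->L'->F->R'->H->plug->H
Char 2 ('B'): step: R->6, L=7; B->plug->B->R->F->L->C->refl->H->L'->H->R'->E->plug->E
Char 3 ('A'): step: R->7, L=7; A->plug->A->R->E->L->E->refl->G->L'->G->R'->D->plug->D
Char 4 ('E'): step: R->0, L->0 (L advanced); E->plug->E->R->C->L->C->refl->H->L'->A->R'->D->plug->D
Char 5 ('B'): step: R->1, L=0; B->plug->B->R->E->L->B->refl->A->L'->H->R'->C->plug->C
Char 6 ('B'): step: R->2, L=0; B->plug->B->R->G->L->G->refl->E->L'->B->R'->F->plug->F
Char 7 ('B'): step: R->3, L=0; B->plug->B->R->H->L->A->refl->B->L'->E->R'->F->plug->F
Char 8 ('D'): step: R->4, L=0; D->plug->D->R->H->L->A->refl->B->L'->E->R'->H->plug->H
Char 9 ('B'): step: R->5, L=0; B->plug->B->R->H->L->A->refl->B->L'->E->R'->A->plug->A
Char 10 ('H'): step: R->6, L=0; H->plug->H->R->D->L->D->refl->F->L'->F->R'->B->plug->B

B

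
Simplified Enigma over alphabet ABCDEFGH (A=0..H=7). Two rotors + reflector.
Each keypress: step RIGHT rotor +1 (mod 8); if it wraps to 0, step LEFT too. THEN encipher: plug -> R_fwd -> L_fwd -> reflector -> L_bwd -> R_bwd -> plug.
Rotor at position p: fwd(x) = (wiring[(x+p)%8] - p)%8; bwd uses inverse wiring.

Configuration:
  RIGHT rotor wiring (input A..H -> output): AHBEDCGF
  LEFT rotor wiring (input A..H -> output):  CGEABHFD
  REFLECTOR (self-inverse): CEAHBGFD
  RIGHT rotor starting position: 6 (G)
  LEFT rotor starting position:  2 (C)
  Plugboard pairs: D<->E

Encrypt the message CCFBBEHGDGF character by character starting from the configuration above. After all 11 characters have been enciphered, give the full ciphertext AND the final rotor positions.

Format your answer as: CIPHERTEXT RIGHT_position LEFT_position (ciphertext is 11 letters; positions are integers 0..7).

Char 1 ('C'): step: R->7, L=2; C->plug->C->R->A->L->C->refl->A->L'->G->R'->A->plug->A
Char 2 ('C'): step: R->0, L->3 (L advanced); C->plug->C->R->B->L->G->refl->F->L'->A->R'->A->plug->A
Char 3 ('F'): step: R->1, L=3; F->plug->F->R->F->L->H->refl->D->L'->G->R'->A->plug->A
Char 4 ('B'): step: R->2, L=3; B->plug->B->R->C->L->E->refl->B->L'->H->R'->A->plug->A
Char 5 ('B'): step: R->3, L=3; B->plug->B->R->A->L->F->refl->G->L'->B->R'->A->plug->A
Char 6 ('E'): step: R->4, L=3; E->plug->D->R->B->L->G->refl->F->L'->A->R'->H->plug->H
Char 7 ('H'): step: R->5, L=3; H->plug->H->R->G->L->D->refl->H->L'->F->R'->A->plug->A
Char 8 ('G'): step: R->6, L=3; G->plug->G->R->F->L->H->refl->D->L'->G->R'->F->plug->F
Char 9 ('D'): step: R->7, L=3; D->plug->E->R->F->L->H->refl->D->L'->G->R'->A->plug->A
Char 10 ('G'): step: R->0, L->4 (L advanced); G->plug->G->R->G->L->A->refl->C->L'->F->R'->H->plug->H
Char 11 ('F'): step: R->1, L=4; F->plug->F->R->F->L->C->refl->A->L'->G->R'->A->plug->A
Final: ciphertext=AAAAAHAFAHA, RIGHT=1, LEFT=4

Answer: AAAAAHAFAHA 1 4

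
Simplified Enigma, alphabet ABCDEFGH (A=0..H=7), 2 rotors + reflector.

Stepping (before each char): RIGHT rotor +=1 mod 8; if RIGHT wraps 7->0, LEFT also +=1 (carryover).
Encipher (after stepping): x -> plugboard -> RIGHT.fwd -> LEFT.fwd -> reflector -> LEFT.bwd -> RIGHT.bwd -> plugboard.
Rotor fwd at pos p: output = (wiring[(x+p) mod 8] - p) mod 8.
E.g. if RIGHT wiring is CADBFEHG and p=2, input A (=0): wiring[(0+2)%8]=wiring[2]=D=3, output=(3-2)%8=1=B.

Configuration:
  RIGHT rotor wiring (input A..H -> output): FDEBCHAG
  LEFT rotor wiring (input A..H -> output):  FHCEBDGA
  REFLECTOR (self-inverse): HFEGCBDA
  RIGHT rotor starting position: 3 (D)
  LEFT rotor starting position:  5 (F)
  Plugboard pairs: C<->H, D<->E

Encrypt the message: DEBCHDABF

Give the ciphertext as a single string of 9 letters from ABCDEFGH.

Answer: CAAEEGHDB

Derivation:
Char 1 ('D'): step: R->4, L=5; D->plug->E->R->B->L->B->refl->F->L'->F->R'->H->plug->C
Char 2 ('E'): step: R->5, L=5; E->plug->D->R->A->L->G->refl->D->L'->C->R'->A->plug->A
Char 3 ('B'): step: R->6, L=5; B->plug->B->R->A->L->G->refl->D->L'->C->R'->A->plug->A
Char 4 ('C'): step: R->7, L=5; C->plug->H->R->B->L->B->refl->F->L'->F->R'->D->plug->E
Char 5 ('H'): step: R->0, L->6 (L advanced); H->plug->C->R->E->L->E->refl->C->L'->B->R'->D->plug->E
Char 6 ('D'): step: R->1, L=6; D->plug->E->R->G->L->D->refl->G->L'->F->R'->G->plug->G
Char 7 ('A'): step: R->2, L=6; A->plug->A->R->C->L->H->refl->A->L'->A->R'->C->plug->H
Char 8 ('B'): step: R->3, L=6; B->plug->B->R->H->L->F->refl->B->L'->D->R'->E->plug->D
Char 9 ('F'): step: R->4, L=6; F->plug->F->R->H->L->F->refl->B->L'->D->R'->B->plug->B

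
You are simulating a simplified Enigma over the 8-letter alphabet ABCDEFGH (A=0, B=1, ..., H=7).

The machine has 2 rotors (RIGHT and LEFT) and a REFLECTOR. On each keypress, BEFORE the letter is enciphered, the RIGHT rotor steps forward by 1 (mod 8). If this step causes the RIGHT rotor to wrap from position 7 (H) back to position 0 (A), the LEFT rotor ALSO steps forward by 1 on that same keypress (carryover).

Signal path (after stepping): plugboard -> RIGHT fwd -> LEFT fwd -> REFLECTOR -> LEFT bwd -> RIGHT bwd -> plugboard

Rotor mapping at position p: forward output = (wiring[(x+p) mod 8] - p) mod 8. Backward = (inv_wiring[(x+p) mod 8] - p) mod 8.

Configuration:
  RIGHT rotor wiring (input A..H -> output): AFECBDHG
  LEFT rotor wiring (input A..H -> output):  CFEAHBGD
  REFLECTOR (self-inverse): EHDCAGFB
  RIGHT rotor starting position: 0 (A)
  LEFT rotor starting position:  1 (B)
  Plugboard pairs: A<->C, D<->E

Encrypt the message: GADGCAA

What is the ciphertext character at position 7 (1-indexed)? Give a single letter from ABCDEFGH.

Char 1 ('G'): step: R->1, L=1; G->plug->G->R->F->L->F->refl->G->L'->D->R'->B->plug->B
Char 2 ('A'): step: R->2, L=1; A->plug->C->R->H->L->B->refl->H->L'->C->R'->A->plug->C
Char 3 ('D'): step: R->3, L=1; D->plug->E->R->D->L->G->refl->F->L'->F->R'->F->plug->F
Char 4 ('G'): step: R->4, L=1; G->plug->G->R->A->L->E->refl->A->L'->E->R'->E->plug->D
Char 5 ('C'): step: R->5, L=1; C->plug->A->R->G->L->C->refl->D->L'->B->R'->C->plug->A
Char 6 ('A'): step: R->6, L=1; A->plug->C->R->C->L->H->refl->B->L'->H->R'->D->plug->E
Char 7 ('A'): step: R->7, L=1; A->plug->C->R->G->L->C->refl->D->L'->B->R'->B->plug->B

B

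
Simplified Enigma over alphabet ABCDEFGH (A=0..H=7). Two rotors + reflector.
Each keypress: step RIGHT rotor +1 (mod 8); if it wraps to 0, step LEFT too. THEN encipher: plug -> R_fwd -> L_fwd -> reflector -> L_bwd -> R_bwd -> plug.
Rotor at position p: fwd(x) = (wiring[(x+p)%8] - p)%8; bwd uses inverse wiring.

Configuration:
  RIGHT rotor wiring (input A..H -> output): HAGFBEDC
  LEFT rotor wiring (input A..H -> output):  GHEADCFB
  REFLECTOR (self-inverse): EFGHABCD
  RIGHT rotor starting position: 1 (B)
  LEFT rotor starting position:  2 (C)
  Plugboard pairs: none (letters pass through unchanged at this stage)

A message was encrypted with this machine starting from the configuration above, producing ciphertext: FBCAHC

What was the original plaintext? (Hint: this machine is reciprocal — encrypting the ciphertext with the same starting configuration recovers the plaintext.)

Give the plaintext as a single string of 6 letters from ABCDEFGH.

Char 1 ('F'): step: R->2, L=2; F->plug->F->R->A->L->C->refl->G->L'->B->R'->E->plug->E
Char 2 ('B'): step: R->3, L=2; B->plug->B->R->G->L->E->refl->A->L'->D->R'->H->plug->H
Char 3 ('C'): step: R->4, L=2; C->plug->C->R->H->L->F->refl->B->L'->C->R'->G->plug->G
Char 4 ('A'): step: R->5, L=2; A->plug->A->R->H->L->F->refl->B->L'->C->R'->D->plug->D
Char 5 ('H'): step: R->6, L=2; H->plug->H->R->G->L->E->refl->A->L'->D->R'->G->plug->G
Char 6 ('C'): step: R->7, L=2; C->plug->C->R->B->L->G->refl->C->L'->A->R'->B->plug->B

Answer: EHGDGB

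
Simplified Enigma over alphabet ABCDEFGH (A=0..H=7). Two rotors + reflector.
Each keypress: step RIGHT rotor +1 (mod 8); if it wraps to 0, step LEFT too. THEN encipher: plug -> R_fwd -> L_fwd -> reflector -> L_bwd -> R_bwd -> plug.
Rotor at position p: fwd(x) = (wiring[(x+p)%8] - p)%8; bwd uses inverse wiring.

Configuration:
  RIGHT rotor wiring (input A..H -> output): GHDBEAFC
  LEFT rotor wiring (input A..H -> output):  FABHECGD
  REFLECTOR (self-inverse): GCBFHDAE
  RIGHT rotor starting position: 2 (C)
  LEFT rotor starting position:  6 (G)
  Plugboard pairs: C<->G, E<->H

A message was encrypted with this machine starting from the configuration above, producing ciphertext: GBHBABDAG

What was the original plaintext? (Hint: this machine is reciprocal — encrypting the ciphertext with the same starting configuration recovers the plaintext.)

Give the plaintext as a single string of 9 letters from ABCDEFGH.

Char 1 ('G'): step: R->3, L=6; G->plug->C->R->F->L->B->refl->C->L'->D->R'->F->plug->F
Char 2 ('B'): step: R->4, L=6; B->plug->B->R->E->L->D->refl->F->L'->B->R'->C->plug->G
Char 3 ('H'): step: R->5, L=6; H->plug->E->R->C->L->H->refl->E->L'->H->R'->H->plug->E
Char 4 ('B'): step: R->6, L=6; B->plug->B->R->E->L->D->refl->F->L'->B->R'->D->plug->D
Char 5 ('A'): step: R->7, L=6; A->plug->A->R->D->L->C->refl->B->L'->F->R'->F->plug->F
Char 6 ('B'): step: R->0, L->7 (L advanced); B->plug->B->R->H->L->H->refl->E->L'->A->R'->F->plug->F
Char 7 ('D'): step: R->1, L=7; D->plug->D->R->D->L->C->refl->B->L'->C->R'->B->plug->B
Char 8 ('A'): step: R->2, L=7; A->plug->A->R->B->L->G->refl->A->L'->E->R'->G->plug->C
Char 9 ('G'): step: R->3, L=7; G->plug->C->R->F->L->F->refl->D->L'->G->R'->A->plug->A

Answer: FGEDFFBCA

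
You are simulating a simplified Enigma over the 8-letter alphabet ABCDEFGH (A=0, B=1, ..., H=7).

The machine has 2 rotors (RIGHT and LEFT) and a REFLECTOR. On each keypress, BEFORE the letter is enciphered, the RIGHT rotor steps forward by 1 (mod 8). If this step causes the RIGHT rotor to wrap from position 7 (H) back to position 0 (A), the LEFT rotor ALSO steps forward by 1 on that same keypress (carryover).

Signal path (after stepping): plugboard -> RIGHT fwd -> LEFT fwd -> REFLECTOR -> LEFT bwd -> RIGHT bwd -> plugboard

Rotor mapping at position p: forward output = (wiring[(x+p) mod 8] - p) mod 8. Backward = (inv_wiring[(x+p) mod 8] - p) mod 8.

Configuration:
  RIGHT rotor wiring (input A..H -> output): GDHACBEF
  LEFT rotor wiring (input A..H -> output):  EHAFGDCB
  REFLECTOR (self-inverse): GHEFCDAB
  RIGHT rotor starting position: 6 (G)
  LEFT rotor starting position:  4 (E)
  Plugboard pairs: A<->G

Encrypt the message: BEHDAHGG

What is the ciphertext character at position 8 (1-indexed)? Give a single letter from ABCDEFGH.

Char 1 ('B'): step: R->7, L=4; B->plug->B->R->H->L->B->refl->H->L'->B->R'->E->plug->E
Char 2 ('E'): step: R->0, L->5 (L advanced); E->plug->E->R->C->L->E->refl->C->L'->E->R'->G->plug->A
Char 3 ('H'): step: R->1, L=5; H->plug->H->R->F->L->D->refl->F->L'->B->R'->D->plug->D
Char 4 ('D'): step: R->2, L=5; D->plug->D->R->H->L->B->refl->H->L'->D->R'->F->plug->F
Char 5 ('A'): step: R->3, L=5; A->plug->G->R->A->L->G->refl->A->L'->G->R'->C->plug->C
Char 6 ('H'): step: R->4, L=5; H->plug->H->R->E->L->C->refl->E->L'->C->R'->E->plug->E
Char 7 ('G'): step: R->5, L=5; G->plug->A->R->E->L->C->refl->E->L'->C->R'->F->plug->F
Char 8 ('G'): step: R->6, L=5; G->plug->A->R->G->L->A->refl->G->L'->A->R'->C->plug->C

C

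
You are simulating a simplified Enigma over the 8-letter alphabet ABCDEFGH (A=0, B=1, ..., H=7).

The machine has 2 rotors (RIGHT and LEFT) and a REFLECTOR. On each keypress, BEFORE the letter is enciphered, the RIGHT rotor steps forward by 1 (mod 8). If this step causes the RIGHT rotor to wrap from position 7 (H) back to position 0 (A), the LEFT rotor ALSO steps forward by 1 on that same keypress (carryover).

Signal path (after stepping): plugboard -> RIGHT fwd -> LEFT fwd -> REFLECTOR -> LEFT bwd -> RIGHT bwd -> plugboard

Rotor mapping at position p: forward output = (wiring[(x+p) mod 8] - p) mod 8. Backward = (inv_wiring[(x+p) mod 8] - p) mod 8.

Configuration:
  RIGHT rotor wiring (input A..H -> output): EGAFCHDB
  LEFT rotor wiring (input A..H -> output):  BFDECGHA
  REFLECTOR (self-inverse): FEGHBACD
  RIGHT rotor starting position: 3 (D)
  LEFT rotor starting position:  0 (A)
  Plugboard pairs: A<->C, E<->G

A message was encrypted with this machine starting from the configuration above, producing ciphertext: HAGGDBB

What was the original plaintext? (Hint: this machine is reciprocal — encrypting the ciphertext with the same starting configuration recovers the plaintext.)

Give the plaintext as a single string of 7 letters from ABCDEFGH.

Char 1 ('H'): step: R->4, L=0; H->plug->H->R->B->L->F->refl->A->L'->H->R'->C->plug->A
Char 2 ('A'): step: R->5, L=0; A->plug->C->R->E->L->C->refl->G->L'->F->R'->H->plug->H
Char 3 ('G'): step: R->6, L=0; G->plug->E->R->C->L->D->refl->H->L'->G->R'->C->plug->A
Char 4 ('G'): step: R->7, L=0; G->plug->E->R->G->L->H->refl->D->L'->C->R'->A->plug->C
Char 5 ('D'): step: R->0, L->1 (L advanced); D->plug->D->R->F->L->G->refl->C->L'->B->R'->H->plug->H
Char 6 ('B'): step: R->1, L=1; B->plug->B->R->H->L->A->refl->F->L'->E->R'->C->plug->A
Char 7 ('B'): step: R->2, L=1; B->plug->B->R->D->L->B->refl->E->L'->A->R'->C->plug->A

Answer: AHACHAA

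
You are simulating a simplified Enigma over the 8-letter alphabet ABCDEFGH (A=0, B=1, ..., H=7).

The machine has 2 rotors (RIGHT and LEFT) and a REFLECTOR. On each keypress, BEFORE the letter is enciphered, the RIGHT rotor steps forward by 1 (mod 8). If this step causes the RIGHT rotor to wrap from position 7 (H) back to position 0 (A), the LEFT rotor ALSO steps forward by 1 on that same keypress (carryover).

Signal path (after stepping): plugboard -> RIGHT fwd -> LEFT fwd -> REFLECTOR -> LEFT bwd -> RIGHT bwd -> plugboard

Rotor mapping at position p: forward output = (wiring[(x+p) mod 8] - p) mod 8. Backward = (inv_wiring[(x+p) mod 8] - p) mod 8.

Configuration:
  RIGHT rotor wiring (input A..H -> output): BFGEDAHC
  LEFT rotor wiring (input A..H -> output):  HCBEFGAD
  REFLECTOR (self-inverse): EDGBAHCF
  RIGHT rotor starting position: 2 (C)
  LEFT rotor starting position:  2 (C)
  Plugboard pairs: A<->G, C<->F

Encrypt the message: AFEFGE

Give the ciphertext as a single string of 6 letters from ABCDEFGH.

Answer: FGHDDF

Derivation:
Char 1 ('A'): step: R->3, L=2; A->plug->G->R->C->L->D->refl->B->L'->F->R'->C->plug->F
Char 2 ('F'): step: R->4, L=2; F->plug->C->R->D->L->E->refl->A->L'->H->R'->A->plug->G
Char 3 ('E'): step: R->5, L=2; E->plug->E->R->A->L->H->refl->F->L'->G->R'->H->plug->H
Char 4 ('F'): step: R->6, L=2; F->plug->C->R->D->L->E->refl->A->L'->H->R'->D->plug->D
Char 5 ('G'): step: R->7, L=2; G->plug->A->R->D->L->E->refl->A->L'->H->R'->D->plug->D
Char 6 ('E'): step: R->0, L->3 (L advanced); E->plug->E->R->D->L->F->refl->H->L'->G->R'->C->plug->F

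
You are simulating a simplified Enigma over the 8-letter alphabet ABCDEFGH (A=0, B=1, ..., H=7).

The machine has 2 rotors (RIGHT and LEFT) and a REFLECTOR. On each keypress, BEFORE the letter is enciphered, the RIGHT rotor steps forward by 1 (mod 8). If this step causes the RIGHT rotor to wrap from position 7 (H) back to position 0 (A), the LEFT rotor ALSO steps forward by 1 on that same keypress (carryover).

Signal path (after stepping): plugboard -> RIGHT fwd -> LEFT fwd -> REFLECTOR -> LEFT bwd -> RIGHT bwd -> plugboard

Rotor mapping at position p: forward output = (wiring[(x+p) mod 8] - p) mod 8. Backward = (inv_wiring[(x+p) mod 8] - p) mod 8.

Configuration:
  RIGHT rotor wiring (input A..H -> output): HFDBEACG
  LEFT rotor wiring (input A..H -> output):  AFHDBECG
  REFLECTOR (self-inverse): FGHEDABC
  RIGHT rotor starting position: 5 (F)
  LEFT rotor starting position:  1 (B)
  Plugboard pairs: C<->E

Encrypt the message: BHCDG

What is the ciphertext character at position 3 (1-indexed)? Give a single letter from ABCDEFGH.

Char 1 ('B'): step: R->6, L=1; B->plug->B->R->A->L->E->refl->D->L'->E->R'->A->plug->A
Char 2 ('H'): step: R->7, L=1; H->plug->H->R->D->L->A->refl->F->L'->G->R'->C->plug->E
Char 3 ('C'): step: R->0, L->2 (L advanced); C->plug->E->R->E->L->A->refl->F->L'->A->R'->F->plug->F

F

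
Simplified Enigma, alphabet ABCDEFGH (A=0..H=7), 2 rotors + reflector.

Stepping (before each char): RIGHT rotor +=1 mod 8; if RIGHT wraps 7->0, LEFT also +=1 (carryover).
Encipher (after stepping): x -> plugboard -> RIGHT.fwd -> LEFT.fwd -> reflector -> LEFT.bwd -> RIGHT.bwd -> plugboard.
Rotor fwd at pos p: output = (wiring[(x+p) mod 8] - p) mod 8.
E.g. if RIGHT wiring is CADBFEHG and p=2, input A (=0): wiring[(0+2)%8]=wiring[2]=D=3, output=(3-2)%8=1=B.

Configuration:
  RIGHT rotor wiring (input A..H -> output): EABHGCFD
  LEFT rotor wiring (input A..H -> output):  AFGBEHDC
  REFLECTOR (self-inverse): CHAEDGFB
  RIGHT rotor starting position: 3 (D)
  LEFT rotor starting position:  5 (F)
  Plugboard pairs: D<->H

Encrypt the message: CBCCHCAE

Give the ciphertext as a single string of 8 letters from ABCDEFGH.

Answer: AFEHDBED

Derivation:
Char 1 ('C'): step: R->4, L=5; C->plug->C->R->B->L->G->refl->F->L'->C->R'->A->plug->A
Char 2 ('B'): step: R->5, L=5; B->plug->B->R->A->L->C->refl->A->L'->E->R'->F->plug->F
Char 3 ('C'): step: R->6, L=5; C->plug->C->R->G->L->E->refl->D->L'->D->R'->E->plug->E
Char 4 ('C'): step: R->7, L=5; C->plug->C->R->B->L->G->refl->F->L'->C->R'->D->plug->H
Char 5 ('H'): step: R->0, L->6 (L advanced); H->plug->D->R->H->L->B->refl->H->L'->D->R'->H->plug->D
Char 6 ('C'): step: R->1, L=6; C->plug->C->R->G->L->G->refl->F->L'->A->R'->B->plug->B
Char 7 ('A'): step: R->2, L=6; A->plug->A->R->H->L->B->refl->H->L'->D->R'->E->plug->E
Char 8 ('E'): step: R->3, L=6; E->plug->E->R->A->L->F->refl->G->L'->G->R'->H->plug->D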